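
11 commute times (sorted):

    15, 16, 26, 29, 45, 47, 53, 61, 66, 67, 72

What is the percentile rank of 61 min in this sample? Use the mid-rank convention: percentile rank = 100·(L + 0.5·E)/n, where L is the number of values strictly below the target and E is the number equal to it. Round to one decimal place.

Count below 61: L = 7; count equal: E = 1; n = 11.
Percentile rank = 100·(7 + 0.5·1)/11 = 100·7.5/11 = 68.18.

68.2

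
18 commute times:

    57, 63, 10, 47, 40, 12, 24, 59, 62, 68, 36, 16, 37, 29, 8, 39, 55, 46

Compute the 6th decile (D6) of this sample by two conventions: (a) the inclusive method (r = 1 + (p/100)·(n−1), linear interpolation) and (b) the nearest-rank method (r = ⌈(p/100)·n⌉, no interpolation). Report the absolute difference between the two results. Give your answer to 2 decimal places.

0.20

Sorted: 8, 10, 12, 16, 24, 29, 36, 37, 39, 40, 46, 47, 55, 57, 59, 62, 63, 68.
n = 18.
(a) r = 11.2; between ranks 11 (46) and 12 (47): 46.2.
(b) the nearest-rank method: rank 11 → 46.
|46.2 − 46| = 0.2.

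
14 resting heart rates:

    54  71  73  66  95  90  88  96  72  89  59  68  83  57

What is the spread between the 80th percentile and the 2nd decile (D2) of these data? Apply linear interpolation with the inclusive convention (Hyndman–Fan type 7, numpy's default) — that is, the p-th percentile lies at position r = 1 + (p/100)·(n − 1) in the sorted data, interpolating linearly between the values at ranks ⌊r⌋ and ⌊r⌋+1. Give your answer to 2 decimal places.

26.20

Sorted: 54, 57, 59, 66, 68, 71, 72, 73, 83, 88, 89, 90, 95, 96.
n = 14.
P20: r = 3.6; ranks 3–4 are 59, 66; interpolating gives 63.2.
P80: r = 11.4; ranks 11–12 are 89, 90; interpolating gives 89.4.
Difference: 89.4 − 63.2 = 26.2.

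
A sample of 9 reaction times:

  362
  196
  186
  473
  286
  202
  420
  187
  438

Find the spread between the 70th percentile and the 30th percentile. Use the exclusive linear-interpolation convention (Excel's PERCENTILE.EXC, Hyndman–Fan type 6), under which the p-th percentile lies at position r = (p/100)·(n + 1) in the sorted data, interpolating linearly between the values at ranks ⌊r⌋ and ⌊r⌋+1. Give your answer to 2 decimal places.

Sorted: 186, 187, 196, 202, 286, 362, 420, 438, 473.
n = 9.
P30: r = 3 (integer) → 196.
P70: r = 7 (integer) → 420.
Difference: 420 − 196 = 224.

224.00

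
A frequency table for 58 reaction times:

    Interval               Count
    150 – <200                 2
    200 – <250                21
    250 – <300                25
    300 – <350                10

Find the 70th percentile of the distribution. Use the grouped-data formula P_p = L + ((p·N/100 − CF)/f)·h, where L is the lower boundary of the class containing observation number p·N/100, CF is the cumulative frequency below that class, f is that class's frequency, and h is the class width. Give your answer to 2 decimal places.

285.20

N = 58; target position k = 70/100 · 58 = 40.6.
Cumulative frequencies: 2, 23, 48, 58.
Observation 40.6 falls in the class 250 – <300.
L = 250, CF = 23, f = 25, h = 50.
P70 = 250 + ((40.6 − 23)/25)·50 = 250 + 35.2 = 285.2.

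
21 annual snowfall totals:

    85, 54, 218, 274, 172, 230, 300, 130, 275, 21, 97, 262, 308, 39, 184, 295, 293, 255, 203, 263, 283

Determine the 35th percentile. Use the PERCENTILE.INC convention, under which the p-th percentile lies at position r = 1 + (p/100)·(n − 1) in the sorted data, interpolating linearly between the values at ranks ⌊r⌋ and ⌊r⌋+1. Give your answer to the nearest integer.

184

Sorted: 21, 39, 54, 85, 97, 130, 172, 184, 203, 218, 230, 255, 262, 263, 274, 275, 283, 293, 295, 300, 308.
n = 21.
r = 1 + (35/100)·(21 − 1) = 1 + 7 = 8.
r is an integer, so P35 is the value at rank 8: 184.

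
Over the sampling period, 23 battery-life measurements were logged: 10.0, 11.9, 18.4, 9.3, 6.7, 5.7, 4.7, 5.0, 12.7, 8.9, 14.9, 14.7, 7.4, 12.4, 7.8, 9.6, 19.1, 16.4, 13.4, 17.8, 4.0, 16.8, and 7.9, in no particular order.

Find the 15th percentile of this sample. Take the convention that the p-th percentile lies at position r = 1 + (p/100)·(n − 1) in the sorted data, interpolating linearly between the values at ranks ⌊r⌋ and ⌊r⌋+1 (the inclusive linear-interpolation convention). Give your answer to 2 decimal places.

6.00

Sorted: 4.0, 4.7, 5.0, 5.7, 6.7, 7.4, 7.8, 7.9, 8.9, 9.3, 9.6, 10.0, 11.9, 12.4, 12.7, 13.4, 14.7, 14.9, 16.4, 16.8, 17.8, 18.4, 19.1.
n = 23.
r = 1 + (15/100)·(23 − 1) = 1 + 3.3 = 4.3.
Rank 4 is 5.7 and rank 5 is 6.7.
Interpolate: 5.7 + 0.3·(6.7 − 5.7) = 5.7 + 0.3·1 = 6.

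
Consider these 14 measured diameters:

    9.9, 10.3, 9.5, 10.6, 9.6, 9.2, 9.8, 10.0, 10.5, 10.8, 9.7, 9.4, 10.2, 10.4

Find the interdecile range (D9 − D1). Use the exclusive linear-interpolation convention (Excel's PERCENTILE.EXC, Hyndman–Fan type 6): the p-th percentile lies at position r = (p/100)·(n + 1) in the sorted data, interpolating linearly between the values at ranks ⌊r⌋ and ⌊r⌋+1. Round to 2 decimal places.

1.40

Sorted: 9.2, 9.4, 9.5, 9.6, 9.7, 9.8, 9.9, 10.0, 10.2, 10.3, 10.4, 10.5, 10.6, 10.8.
n = 14.
P10: r = 1.5; ranks 1–2 are 9.2, 9.4; interpolating gives 9.3.
P90: r = 13.5; ranks 13–14 are 10.6, 10.8; interpolating gives 10.7.
Difference: 10.7 − 9.3 = 1.4.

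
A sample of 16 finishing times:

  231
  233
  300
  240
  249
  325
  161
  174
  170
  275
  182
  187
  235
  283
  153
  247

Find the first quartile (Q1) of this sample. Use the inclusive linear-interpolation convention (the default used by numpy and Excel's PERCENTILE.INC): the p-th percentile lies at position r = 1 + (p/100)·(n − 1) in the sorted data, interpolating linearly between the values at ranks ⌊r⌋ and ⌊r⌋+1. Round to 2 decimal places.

Sorted: 153, 161, 170, 174, 182, 187, 231, 233, 235, 240, 247, 249, 275, 283, 300, 325.
n = 16.
r = 1 + (25/100)·(16 − 1) = 1 + 3.75 = 4.75.
Rank 4 is 174 and rank 5 is 182.
Interpolate: 174 + 0.75·(182 − 174) = 174 + 0.75·8 = 180.

180.00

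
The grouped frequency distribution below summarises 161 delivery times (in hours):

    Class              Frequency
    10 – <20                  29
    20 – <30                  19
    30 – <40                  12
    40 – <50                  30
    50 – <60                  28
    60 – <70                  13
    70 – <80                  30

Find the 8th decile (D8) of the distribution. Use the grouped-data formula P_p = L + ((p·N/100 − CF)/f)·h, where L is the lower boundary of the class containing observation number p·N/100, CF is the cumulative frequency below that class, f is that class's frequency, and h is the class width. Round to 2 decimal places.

N = 161; target position k = 80/100 · 161 = 128.8.
Cumulative frequencies: 29, 48, 60, 90, 118, 131, 161.
Observation 128.8 falls in the class 60 – <70.
L = 60, CF = 118, f = 13, h = 10.
P80 = 60 + ((128.8 − 118)/13)·10 = 60 + 8.30769 = 68.3077.

68.31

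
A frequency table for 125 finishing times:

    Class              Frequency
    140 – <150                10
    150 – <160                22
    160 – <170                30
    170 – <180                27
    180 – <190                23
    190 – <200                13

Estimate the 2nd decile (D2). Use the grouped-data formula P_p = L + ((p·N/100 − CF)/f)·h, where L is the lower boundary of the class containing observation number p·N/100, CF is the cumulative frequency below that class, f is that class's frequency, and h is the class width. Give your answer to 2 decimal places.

156.82

N = 125; target position k = 20/100 · 125 = 25.
Cumulative frequencies: 10, 32, 62, 89, 112, 125.
Observation 25 falls in the class 150 – <160.
L = 150, CF = 10, f = 22, h = 10.
P20 = 150 + ((25 − 10)/22)·10 = 150 + 6.81818 = 156.818.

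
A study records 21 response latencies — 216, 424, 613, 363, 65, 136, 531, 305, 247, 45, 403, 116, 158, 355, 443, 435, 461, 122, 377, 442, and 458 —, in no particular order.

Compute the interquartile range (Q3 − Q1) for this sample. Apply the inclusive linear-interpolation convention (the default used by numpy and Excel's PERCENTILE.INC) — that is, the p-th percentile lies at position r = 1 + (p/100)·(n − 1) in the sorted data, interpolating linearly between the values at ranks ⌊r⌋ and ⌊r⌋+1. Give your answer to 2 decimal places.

284.00

Sorted: 45, 65, 116, 122, 136, 158, 216, 247, 305, 355, 363, 377, 403, 424, 435, 442, 443, 458, 461, 531, 613.
n = 21.
P25: r = 6 (integer) → 158.
P75: r = 16 (integer) → 442.
Difference: 442 − 158 = 284.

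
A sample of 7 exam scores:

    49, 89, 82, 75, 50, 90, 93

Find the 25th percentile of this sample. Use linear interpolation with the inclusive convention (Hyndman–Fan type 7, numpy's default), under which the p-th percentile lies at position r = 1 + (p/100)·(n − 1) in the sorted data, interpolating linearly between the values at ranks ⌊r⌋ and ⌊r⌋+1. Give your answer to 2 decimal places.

62.50

Sorted: 49, 50, 75, 82, 89, 90, 93.
n = 7.
r = 1 + (25/100)·(7 − 1) = 1 + 1.5 = 2.5.
Rank 2 is 50 and rank 3 is 75.
Interpolate: 50 + 0.5·(75 − 50) = 50 + 0.5·25 = 62.5.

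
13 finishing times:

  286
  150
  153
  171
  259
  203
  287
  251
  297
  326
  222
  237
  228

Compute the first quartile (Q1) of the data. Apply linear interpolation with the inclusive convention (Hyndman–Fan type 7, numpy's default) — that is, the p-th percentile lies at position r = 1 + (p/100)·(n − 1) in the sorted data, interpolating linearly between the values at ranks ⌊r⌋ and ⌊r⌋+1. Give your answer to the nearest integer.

Sorted: 150, 153, 171, 203, 222, 228, 237, 251, 259, 286, 287, 297, 326.
n = 13.
r = 1 + (25/100)·(13 − 1) = 1 + 3 = 4.
r is an integer, so P25 is the value at rank 4: 203.

203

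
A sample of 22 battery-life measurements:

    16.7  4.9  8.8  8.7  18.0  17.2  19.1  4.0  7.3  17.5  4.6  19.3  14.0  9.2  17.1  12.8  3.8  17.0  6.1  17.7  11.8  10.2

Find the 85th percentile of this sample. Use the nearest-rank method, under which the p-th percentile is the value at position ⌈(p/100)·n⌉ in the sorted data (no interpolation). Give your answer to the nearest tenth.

17.7

Sorted: 3.8, 4.0, 4.6, 4.9, 6.1, 7.3, 8.7, 8.8, 9.2, 10.2, 11.8, 12.8, 14.0, 16.7, 17.0, 17.1, 17.2, 17.5, 17.7, 18.0, 19.1, 19.3.
n = 22.
Position = ⌈85/100 · 22⌉ = ⌈18.7⌉ = 19.
The value at rank 19 is 17.7.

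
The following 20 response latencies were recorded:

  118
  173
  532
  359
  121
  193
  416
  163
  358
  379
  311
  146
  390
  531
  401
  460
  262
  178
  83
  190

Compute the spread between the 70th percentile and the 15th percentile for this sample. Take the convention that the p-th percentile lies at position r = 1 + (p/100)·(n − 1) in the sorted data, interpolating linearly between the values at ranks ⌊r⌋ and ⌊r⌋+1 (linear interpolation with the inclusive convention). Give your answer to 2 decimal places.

240.05

Sorted: 83, 118, 121, 146, 163, 173, 178, 190, 193, 262, 311, 358, 359, 379, 390, 401, 416, 460, 531, 532.
n = 20.
P15: r = 3.85; ranks 3–4 are 121, 146; interpolating gives 142.25.
P70: r = 14.3; ranks 14–15 are 379, 390; interpolating gives 382.3.
Difference: 382.3 − 142.25 = 240.05.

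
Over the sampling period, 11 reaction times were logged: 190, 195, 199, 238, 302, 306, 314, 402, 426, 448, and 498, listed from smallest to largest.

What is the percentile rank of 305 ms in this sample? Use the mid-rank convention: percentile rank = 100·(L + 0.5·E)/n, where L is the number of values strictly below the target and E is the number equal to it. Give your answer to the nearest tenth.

Count below 305: L = 5; count equal: E = 0; n = 11.
Percentile rank = 100·(5 + 0.5·0)/11 = 100·5/11 = 45.45.

45.5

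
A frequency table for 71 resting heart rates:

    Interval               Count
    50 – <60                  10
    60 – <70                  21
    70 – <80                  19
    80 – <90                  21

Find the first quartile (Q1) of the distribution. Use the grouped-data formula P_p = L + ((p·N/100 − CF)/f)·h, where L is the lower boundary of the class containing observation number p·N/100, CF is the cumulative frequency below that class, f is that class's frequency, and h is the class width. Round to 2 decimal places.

63.69

N = 71; target position k = 25/100 · 71 = 17.75.
Cumulative frequencies: 10, 31, 50, 71.
Observation 17.75 falls in the class 60 – <70.
L = 60, CF = 10, f = 21, h = 10.
P25 = 60 + ((17.75 − 10)/21)·10 = 60 + 3.69048 = 63.6905.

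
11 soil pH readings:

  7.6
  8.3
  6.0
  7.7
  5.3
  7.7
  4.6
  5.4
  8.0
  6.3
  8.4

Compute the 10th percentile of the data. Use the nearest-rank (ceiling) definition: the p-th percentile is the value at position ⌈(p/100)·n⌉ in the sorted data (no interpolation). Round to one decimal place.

Sorted: 4.6, 5.3, 5.4, 6.0, 6.3, 7.6, 7.7, 7.7, 8.0, 8.3, 8.4.
n = 11.
Position = ⌈10/100 · 11⌉ = ⌈1.1⌉ = 2.
The value at rank 2 is 5.3.

5.3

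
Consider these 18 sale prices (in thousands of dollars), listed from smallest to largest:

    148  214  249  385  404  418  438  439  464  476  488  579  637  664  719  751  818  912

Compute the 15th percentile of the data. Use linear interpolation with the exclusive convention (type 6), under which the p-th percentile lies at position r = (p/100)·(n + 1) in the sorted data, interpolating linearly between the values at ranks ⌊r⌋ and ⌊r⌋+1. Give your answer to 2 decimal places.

n = 18.
r = (15/100)·(18 + 1) = 2.85.
Rank 2 is 214 and rank 3 is 249.
Interpolate: 214 + 0.85·(249 − 214) = 214 + 0.85·35 = 243.75.

243.75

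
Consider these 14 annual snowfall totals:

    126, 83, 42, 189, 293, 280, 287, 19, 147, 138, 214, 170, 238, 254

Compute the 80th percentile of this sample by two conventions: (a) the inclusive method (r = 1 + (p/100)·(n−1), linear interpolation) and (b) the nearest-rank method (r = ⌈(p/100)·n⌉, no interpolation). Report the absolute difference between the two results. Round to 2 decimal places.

Sorted: 19, 42, 83, 126, 138, 147, 170, 189, 214, 238, 254, 280, 287, 293.
n = 14.
(a) r = 11.4; between ranks 11 (254) and 12 (280): 264.4.
(b) the nearest-rank method: rank 12 → 280.
|264.4 − 280| = 15.6.

15.60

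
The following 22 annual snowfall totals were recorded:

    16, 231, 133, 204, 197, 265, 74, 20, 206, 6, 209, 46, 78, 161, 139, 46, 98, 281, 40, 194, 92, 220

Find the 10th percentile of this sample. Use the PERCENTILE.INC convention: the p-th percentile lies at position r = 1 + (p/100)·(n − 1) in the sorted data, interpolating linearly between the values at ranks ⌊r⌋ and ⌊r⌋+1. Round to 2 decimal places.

22.00

Sorted: 6, 16, 20, 40, 46, 46, 74, 78, 92, 98, 133, 139, 161, 194, 197, 204, 206, 209, 220, 231, 265, 281.
n = 22.
r = 1 + (10/100)·(22 − 1) = 1 + 2.1 = 3.1.
Rank 3 is 20 and rank 4 is 40.
Interpolate: 20 + 0.1·(40 − 20) = 20 + 0.1·20 = 22.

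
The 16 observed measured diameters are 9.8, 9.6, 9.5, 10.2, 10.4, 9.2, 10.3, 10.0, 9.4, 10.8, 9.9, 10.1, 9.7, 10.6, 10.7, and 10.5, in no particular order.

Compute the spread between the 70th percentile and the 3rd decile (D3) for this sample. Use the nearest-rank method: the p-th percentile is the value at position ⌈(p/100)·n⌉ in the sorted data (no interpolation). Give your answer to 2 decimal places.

0.70

Sorted: 9.2, 9.4, 9.5, 9.6, 9.7, 9.8, 9.9, 10.0, 10.1, 10.2, 10.3, 10.4, 10.5, 10.6, 10.7, 10.8.
n = 16.
P30: rank ⌈30/100·16⌉ = 5 → 9.7.
P70: rank ⌈70/100·16⌉ = 12 → 10.4.
Difference: 10.4 − 9.7 = 0.7.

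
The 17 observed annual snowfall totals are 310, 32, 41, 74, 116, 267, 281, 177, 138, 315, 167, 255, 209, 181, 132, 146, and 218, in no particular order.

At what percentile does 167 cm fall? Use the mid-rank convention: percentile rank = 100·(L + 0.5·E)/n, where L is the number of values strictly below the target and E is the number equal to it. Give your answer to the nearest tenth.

Sorted: 32, 41, 74, 116, 132, 138, 146, 167, 177, 181, 209, 218, 255, 267, 281, 310, 315.
Count below 167: L = 7; count equal: E = 1; n = 17.
Percentile rank = 100·(7 + 0.5·1)/17 = 100·7.5/17 = 44.12.

44.1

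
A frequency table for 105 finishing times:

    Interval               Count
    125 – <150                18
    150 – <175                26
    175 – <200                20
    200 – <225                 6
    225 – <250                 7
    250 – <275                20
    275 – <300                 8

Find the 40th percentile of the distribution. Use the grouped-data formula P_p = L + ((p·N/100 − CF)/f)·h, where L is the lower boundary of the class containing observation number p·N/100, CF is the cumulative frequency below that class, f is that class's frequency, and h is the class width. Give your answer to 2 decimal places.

N = 105; target position k = 40/100 · 105 = 42.
Cumulative frequencies: 18, 44, 64, 70, 77, 97, 105.
Observation 42 falls in the class 150 – <175.
L = 150, CF = 18, f = 26, h = 25.
P40 = 150 + ((42 − 18)/26)·25 = 150 + 23.0769 = 173.077.

173.08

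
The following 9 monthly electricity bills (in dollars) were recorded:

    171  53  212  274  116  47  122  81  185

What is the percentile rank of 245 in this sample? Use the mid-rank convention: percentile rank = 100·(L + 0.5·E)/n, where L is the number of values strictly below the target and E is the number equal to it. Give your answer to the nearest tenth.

Sorted: 47, 53, 81, 116, 122, 171, 185, 212, 274.
Count below 245: L = 8; count equal: E = 0; n = 9.
Percentile rank = 100·(8 + 0.5·0)/9 = 100·8/9 = 88.89.

88.9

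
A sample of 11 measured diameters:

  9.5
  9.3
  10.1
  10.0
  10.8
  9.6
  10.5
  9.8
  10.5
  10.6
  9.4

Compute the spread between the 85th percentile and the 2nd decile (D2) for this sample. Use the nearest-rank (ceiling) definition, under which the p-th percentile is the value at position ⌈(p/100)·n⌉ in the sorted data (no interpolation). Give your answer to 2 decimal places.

1.10

Sorted: 9.3, 9.4, 9.5, 9.6, 9.8, 10.0, 10.1, 10.5, 10.5, 10.6, 10.8.
n = 11.
P20: rank ⌈20/100·11⌉ = 3 → 9.5.
P85: rank ⌈85/100·11⌉ = 10 → 10.6.
Difference: 10.6 − 9.5 = 1.1.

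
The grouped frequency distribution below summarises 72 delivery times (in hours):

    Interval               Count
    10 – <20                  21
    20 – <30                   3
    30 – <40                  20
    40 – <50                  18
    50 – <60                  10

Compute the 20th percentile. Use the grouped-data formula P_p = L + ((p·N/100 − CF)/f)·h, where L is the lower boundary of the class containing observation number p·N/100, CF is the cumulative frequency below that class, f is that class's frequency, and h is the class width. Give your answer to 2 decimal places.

16.86

N = 72; target position k = 20/100 · 72 = 14.4.
Cumulative frequencies: 21, 24, 44, 62, 72.
Observation 14.4 falls in the class 10 – <20.
L = 10, CF = 0, f = 21, h = 10.
P20 = 10 + ((14.4 − 0)/21)·10 = 10 + 6.85714 = 16.8571.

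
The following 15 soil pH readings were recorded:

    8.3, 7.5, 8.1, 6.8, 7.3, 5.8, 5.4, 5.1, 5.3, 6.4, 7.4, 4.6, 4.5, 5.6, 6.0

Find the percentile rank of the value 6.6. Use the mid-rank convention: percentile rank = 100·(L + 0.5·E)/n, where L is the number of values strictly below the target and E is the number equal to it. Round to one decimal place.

60.0

Sorted: 4.5, 4.6, 5.1, 5.3, 5.4, 5.6, 5.8, 6.0, 6.4, 6.8, 7.3, 7.4, 7.5, 8.1, 8.3.
Count below 6.6: L = 9; count equal: E = 0; n = 15.
Percentile rank = 100·(9 + 0.5·0)/15 = 100·9/15 = 60.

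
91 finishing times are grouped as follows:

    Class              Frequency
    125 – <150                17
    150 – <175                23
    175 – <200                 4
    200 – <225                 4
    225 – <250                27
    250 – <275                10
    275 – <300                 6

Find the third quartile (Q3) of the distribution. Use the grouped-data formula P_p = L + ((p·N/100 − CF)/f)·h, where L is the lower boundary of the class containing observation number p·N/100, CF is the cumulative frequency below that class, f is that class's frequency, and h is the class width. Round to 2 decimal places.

243.75

N = 91; target position k = 75/100 · 91 = 68.25.
Cumulative frequencies: 17, 40, 44, 48, 75, 85, 91.
Observation 68.25 falls in the class 225 – <250.
L = 225, CF = 48, f = 27, h = 25.
P75 = 225 + ((68.25 − 48)/27)·25 = 225 + 18.75 = 243.75.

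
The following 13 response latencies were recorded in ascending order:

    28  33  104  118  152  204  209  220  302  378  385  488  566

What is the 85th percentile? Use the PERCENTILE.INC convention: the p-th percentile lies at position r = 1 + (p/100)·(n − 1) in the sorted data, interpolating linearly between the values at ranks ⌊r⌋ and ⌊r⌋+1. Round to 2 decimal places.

405.60

n = 13.
r = 1 + (85/100)·(13 − 1) = 1 + 10.2 = 11.2.
Rank 11 is 385 and rank 12 is 488.
Interpolate: 385 + 0.2·(488 − 385) = 385 + 0.2·103 = 405.6.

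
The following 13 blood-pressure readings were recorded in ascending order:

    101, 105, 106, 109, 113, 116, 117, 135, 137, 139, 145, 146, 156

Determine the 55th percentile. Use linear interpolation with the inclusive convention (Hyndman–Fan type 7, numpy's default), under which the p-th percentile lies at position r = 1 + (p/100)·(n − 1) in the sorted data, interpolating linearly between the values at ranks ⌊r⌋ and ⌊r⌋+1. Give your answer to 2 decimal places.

n = 13.
r = 1 + (55/100)·(13 − 1) = 1 + 6.6 = 7.6.
Rank 7 is 117 and rank 8 is 135.
Interpolate: 117 + 0.6·(135 − 117) = 117 + 0.6·18 = 127.8.

127.80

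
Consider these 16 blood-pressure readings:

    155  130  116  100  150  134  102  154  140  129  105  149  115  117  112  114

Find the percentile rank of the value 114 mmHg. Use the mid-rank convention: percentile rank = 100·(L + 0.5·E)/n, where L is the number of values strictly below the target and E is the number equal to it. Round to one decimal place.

28.1

Sorted: 100, 102, 105, 112, 114, 115, 116, 117, 129, 130, 134, 140, 149, 150, 154, 155.
Count below 114: L = 4; count equal: E = 1; n = 16.
Percentile rank = 100·(4 + 0.5·1)/16 = 100·4.5/16 = 28.12.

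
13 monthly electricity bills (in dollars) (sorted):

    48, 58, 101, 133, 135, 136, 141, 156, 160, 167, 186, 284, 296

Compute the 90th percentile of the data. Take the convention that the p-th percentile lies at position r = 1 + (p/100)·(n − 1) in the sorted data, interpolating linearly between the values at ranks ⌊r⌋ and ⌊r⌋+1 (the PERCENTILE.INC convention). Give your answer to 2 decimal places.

264.40

n = 13.
r = 1 + (90/100)·(13 − 1) = 1 + 10.8 = 11.8.
Rank 11 is 186 and rank 12 is 284.
Interpolate: 186 + 0.8·(284 − 186) = 186 + 0.8·98 = 264.4.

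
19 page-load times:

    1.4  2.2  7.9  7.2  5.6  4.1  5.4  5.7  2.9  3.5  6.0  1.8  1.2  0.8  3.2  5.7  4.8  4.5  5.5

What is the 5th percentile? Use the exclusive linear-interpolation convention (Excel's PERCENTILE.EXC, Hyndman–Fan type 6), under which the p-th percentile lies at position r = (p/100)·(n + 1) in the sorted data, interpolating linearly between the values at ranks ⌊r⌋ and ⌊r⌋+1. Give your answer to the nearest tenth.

0.8

Sorted: 0.8, 1.2, 1.4, 1.8, 2.2, 2.9, 3.2, 3.5, 4.1, 4.5, 4.8, 5.4, 5.5, 5.6, 5.7, 5.7, 6.0, 7.2, 7.9.
n = 19.
r = (5/100)·(19 + 1) = 1.
r is an integer, so P5 is the value at rank 1: 0.8.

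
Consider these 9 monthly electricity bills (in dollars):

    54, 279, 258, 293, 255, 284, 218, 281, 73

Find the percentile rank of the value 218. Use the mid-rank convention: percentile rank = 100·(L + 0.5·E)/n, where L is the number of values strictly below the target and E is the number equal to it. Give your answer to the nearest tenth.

27.8

Sorted: 54, 73, 218, 255, 258, 279, 281, 284, 293.
Count below 218: L = 2; count equal: E = 1; n = 9.
Percentile rank = 100·(2 + 0.5·1)/9 = 100·2.5/9 = 27.78.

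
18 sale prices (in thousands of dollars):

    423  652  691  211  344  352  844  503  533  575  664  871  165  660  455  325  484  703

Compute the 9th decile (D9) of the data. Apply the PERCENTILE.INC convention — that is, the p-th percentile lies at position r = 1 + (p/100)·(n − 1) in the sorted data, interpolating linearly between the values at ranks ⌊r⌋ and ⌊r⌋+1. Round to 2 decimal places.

Sorted: 165, 211, 325, 344, 352, 423, 455, 484, 503, 533, 575, 652, 660, 664, 691, 703, 844, 871.
n = 18.
r = 1 + (90/100)·(18 − 1) = 1 + 15.3 = 16.3.
Rank 16 is 703 and rank 17 is 844.
Interpolate: 703 + 0.3·(844 − 703) = 703 + 0.3·141 = 745.3.

745.30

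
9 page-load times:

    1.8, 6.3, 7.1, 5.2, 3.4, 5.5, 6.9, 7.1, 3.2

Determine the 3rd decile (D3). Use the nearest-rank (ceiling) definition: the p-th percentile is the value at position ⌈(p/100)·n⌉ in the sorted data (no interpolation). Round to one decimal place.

Sorted: 1.8, 3.2, 3.4, 5.2, 5.5, 6.3, 6.9, 7.1, 7.1.
n = 9.
Position = ⌈30/100 · 9⌉ = ⌈2.7⌉ = 3.
The value at rank 3 is 3.4.

3.4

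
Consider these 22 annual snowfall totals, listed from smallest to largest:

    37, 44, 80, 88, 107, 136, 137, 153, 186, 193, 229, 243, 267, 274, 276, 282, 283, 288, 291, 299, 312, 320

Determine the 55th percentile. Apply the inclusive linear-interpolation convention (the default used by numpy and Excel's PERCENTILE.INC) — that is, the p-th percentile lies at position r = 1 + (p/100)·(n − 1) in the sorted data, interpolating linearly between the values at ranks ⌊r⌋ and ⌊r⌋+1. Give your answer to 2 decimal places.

n = 22.
r = 1 + (55/100)·(22 − 1) = 1 + 11.55 = 12.55.
Rank 12 is 243 and rank 13 is 267.
Interpolate: 243 + 0.55·(267 − 243) = 243 + 0.55·24 = 256.2.

256.20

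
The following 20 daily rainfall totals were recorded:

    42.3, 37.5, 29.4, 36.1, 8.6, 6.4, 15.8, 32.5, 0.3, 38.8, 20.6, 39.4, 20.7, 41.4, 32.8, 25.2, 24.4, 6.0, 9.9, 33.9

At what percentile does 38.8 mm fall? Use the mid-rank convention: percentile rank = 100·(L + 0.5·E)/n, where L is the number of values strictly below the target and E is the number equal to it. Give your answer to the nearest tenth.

Sorted: 0.3, 6.0, 6.4, 8.6, 9.9, 15.8, 20.6, 20.7, 24.4, 25.2, 29.4, 32.5, 32.8, 33.9, 36.1, 37.5, 38.8, 39.4, 41.4, 42.3.
Count below 38.8: L = 16; count equal: E = 1; n = 20.
Percentile rank = 100·(16 + 0.5·1)/20 = 100·16.5/20 = 82.5.

82.5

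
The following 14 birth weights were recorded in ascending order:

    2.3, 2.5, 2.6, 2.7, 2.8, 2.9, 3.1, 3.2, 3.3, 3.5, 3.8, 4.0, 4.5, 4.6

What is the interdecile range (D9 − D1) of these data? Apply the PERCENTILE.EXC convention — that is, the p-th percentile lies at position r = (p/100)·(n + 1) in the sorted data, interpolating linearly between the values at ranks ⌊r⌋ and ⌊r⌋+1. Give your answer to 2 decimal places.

2.15

n = 14.
P10: r = 1.5; ranks 1–2 are 2.3, 2.5; interpolating gives 2.4.
P90: r = 13.5; ranks 13–14 are 4.5, 4.6; interpolating gives 4.55.
Difference: 4.55 − 2.4 = 2.15.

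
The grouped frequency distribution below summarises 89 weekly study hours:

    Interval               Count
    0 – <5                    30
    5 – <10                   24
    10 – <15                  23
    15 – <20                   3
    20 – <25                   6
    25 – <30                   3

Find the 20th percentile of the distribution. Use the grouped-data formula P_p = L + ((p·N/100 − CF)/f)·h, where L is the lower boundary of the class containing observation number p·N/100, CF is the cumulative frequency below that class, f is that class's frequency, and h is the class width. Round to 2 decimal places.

N = 89; target position k = 20/100 · 89 = 17.8.
Cumulative frequencies: 30, 54, 77, 80, 86, 89.
Observation 17.8 falls in the class 0 – <5.
L = 0, CF = 0, f = 30, h = 5.
P20 = 0 + ((17.8 − 0)/30)·5 = 0 + 2.96667 = 2.96667.

2.97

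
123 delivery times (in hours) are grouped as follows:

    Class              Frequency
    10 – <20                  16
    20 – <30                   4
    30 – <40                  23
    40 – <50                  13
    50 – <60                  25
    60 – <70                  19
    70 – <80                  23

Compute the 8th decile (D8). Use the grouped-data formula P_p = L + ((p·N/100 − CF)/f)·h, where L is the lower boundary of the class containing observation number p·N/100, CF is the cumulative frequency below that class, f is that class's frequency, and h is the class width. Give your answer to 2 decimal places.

69.16

N = 123; target position k = 80/100 · 123 = 98.4.
Cumulative frequencies: 16, 20, 43, 56, 81, 100, 123.
Observation 98.4 falls in the class 60 – <70.
L = 60, CF = 81, f = 19, h = 10.
P80 = 60 + ((98.4 − 81)/19)·10 = 60 + 9.15789 = 69.1579.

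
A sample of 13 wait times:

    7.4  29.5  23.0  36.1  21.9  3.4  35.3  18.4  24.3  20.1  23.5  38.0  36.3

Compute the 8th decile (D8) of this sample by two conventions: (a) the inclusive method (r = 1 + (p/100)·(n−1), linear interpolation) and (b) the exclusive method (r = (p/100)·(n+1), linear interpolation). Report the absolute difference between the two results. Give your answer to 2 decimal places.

Sorted: 3.4, 7.4, 18.4, 20.1, 21.9, 23.0, 23.5, 24.3, 29.5, 35.3, 36.1, 36.3, 38.0.
n = 13.
(a) r = 10.6; between ranks 10 (35.3) and 11 (36.1): 35.78.
(b) r = 11.2; between ranks 11 (36.1) and 12 (36.3): 36.14.
|35.78 − 36.14| = 0.36.

0.36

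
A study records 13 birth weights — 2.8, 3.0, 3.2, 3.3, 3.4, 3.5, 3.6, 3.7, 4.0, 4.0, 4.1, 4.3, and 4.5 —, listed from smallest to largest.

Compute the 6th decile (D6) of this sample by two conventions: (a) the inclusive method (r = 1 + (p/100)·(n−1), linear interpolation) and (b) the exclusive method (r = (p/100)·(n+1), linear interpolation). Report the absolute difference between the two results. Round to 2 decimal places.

0.06

n = 13.
(a) r = 8.2; between ranks 8 (3.7) and 9 (4.0): 3.76.
(b) r = 8.4; between ranks 8 (3.7) and 9 (4.0): 3.82.
|3.76 − 3.82| = 0.06.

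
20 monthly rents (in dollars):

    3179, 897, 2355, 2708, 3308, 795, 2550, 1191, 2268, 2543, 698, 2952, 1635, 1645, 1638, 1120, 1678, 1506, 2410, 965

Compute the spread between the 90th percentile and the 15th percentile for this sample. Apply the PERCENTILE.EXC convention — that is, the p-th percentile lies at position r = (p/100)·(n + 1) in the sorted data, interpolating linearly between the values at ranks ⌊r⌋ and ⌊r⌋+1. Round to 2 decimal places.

2249.10

Sorted: 698, 795, 897, 965, 1120, 1191, 1506, 1635, 1638, 1645, 1678, 2268, 2355, 2410, 2543, 2550, 2708, 2952, 3179, 3308.
n = 20.
P15: r = 3.15; ranks 3–4 are 897, 965; interpolating gives 907.2.
P90: r = 18.9; ranks 18–19 are 2952, 3179; interpolating gives 3156.3.
Difference: 3156.3 − 907.2 = 2249.1.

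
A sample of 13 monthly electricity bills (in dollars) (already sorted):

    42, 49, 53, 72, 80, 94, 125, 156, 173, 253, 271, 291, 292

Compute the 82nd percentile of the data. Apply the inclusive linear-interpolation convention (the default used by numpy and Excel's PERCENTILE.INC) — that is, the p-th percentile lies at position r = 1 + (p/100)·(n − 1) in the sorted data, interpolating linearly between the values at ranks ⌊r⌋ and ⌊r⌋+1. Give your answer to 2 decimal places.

n = 13.
r = 1 + (82/100)·(13 − 1) = 1 + 9.84 = 10.84.
Rank 10 is 253 and rank 11 is 271.
Interpolate: 253 + 0.84·(271 − 253) = 253 + 0.84·18 = 268.12.

268.12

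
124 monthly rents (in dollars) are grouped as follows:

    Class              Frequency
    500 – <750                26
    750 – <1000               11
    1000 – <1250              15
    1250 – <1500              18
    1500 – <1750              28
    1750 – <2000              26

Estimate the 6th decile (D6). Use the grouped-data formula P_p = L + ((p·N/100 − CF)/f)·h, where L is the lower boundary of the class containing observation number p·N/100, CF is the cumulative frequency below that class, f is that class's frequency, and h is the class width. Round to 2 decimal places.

N = 124; target position k = 60/100 · 124 = 74.4.
Cumulative frequencies: 26, 37, 52, 70, 98, 124.
Observation 74.4 falls in the class 1500 – <1750.
L = 1500, CF = 70, f = 28, h = 250.
P60 = 1500 + ((74.4 − 70)/28)·250 = 1500 + 39.2857 = 1539.29.

1539.29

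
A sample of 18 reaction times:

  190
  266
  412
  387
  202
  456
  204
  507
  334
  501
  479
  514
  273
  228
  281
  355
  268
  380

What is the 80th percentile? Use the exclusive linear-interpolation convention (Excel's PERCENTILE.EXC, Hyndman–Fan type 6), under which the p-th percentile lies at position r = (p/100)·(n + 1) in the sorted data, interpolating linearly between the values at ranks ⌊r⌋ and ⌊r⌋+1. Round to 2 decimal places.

483.40

Sorted: 190, 202, 204, 228, 266, 268, 273, 281, 334, 355, 380, 387, 412, 456, 479, 501, 507, 514.
n = 18.
r = (80/100)·(18 + 1) = 15.2.
Rank 15 is 479 and rank 16 is 501.
Interpolate: 479 + 0.2·(501 − 479) = 479 + 0.2·22 = 483.4.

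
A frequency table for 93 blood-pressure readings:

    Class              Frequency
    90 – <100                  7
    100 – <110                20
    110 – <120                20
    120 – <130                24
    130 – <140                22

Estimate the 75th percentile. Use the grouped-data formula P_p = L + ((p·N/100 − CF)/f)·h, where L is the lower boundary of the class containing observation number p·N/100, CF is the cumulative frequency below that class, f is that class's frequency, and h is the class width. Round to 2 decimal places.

129.48

N = 93; target position k = 75/100 · 93 = 69.75.
Cumulative frequencies: 7, 27, 47, 71, 93.
Observation 69.75 falls in the class 120 – <130.
L = 120, CF = 47, f = 24, h = 10.
P75 = 120 + ((69.75 − 47)/24)·10 = 120 + 9.47917 = 129.479.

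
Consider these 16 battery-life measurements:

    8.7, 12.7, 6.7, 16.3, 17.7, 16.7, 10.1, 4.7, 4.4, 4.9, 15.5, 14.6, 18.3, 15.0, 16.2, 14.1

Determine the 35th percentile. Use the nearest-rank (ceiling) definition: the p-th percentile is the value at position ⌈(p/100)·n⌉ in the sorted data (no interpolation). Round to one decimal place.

10.1

Sorted: 4.4, 4.7, 4.9, 6.7, 8.7, 10.1, 12.7, 14.1, 14.6, 15.0, 15.5, 16.2, 16.3, 16.7, 17.7, 18.3.
n = 16.
Position = ⌈35/100 · 16⌉ = ⌈5.6⌉ = 6.
The value at rank 6 is 10.1.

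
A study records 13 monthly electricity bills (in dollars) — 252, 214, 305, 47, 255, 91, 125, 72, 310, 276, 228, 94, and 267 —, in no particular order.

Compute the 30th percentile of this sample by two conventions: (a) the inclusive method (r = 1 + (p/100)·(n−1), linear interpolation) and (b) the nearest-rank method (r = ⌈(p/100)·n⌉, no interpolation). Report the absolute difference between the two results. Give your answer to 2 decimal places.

18.60

Sorted: 47, 72, 91, 94, 125, 214, 228, 252, 255, 267, 276, 305, 310.
n = 13.
(a) r = 4.6; between ranks 4 (94) and 5 (125): 112.6.
(b) the nearest-rank method: rank 4 → 94.
|112.6 − 94| = 18.6.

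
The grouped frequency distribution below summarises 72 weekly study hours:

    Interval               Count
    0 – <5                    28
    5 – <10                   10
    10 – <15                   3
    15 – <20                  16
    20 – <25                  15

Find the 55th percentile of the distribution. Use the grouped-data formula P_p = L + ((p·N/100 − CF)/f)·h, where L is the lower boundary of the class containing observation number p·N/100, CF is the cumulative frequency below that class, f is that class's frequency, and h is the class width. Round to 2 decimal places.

12.67

N = 72; target position k = 55/100 · 72 = 39.6.
Cumulative frequencies: 28, 38, 41, 57, 72.
Observation 39.6 falls in the class 10 – <15.
L = 10, CF = 38, f = 3, h = 5.
P55 = 10 + ((39.6 − 38)/3)·5 = 10 + 2.66667 = 12.6667.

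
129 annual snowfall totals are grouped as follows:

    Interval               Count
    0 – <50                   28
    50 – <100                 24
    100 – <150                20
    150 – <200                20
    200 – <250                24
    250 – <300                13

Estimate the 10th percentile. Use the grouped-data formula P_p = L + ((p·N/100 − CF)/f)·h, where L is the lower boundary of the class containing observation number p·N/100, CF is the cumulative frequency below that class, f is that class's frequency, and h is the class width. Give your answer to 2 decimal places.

23.04

N = 129; target position k = 10/100 · 129 = 12.9.
Cumulative frequencies: 28, 52, 72, 92, 116, 129.
Observation 12.9 falls in the class 0 – <50.
L = 0, CF = 0, f = 28, h = 50.
P10 = 0 + ((12.9 − 0)/28)·50 = 0 + 23.0357 = 23.0357.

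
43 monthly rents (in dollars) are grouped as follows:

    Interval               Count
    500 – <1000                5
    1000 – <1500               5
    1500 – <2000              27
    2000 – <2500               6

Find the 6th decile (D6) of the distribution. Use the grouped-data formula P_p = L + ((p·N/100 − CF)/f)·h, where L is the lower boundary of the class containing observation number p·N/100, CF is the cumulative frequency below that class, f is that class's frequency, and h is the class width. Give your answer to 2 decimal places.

1792.59

N = 43; target position k = 60/100 · 43 = 25.8.
Cumulative frequencies: 5, 10, 37, 43.
Observation 25.8 falls in the class 1500 – <2000.
L = 1500, CF = 10, f = 27, h = 500.
P60 = 1500 + ((25.8 − 10)/27)·500 = 1500 + 292.593 = 1792.59.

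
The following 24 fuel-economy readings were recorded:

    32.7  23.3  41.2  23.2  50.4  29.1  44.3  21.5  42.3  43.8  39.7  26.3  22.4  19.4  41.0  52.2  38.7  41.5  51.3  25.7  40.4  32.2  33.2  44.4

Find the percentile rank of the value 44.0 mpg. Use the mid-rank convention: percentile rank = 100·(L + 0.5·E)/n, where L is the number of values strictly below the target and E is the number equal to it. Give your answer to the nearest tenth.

79.2

Sorted: 19.4, 21.5, 22.4, 23.2, 23.3, 25.7, 26.3, 29.1, 32.2, 32.7, 33.2, 38.7, 39.7, 40.4, 41.0, 41.2, 41.5, 42.3, 43.8, 44.3, 44.4, 50.4, 51.3, 52.2.
Count below 44.0: L = 19; count equal: E = 0; n = 24.
Percentile rank = 100·(19 + 0.5·0)/24 = 100·19/24 = 79.17.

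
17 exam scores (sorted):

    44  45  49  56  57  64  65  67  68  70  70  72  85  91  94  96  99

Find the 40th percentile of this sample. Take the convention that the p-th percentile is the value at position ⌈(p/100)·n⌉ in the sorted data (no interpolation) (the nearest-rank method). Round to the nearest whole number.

65

n = 17.
Position = ⌈40/100 · 17⌉ = ⌈6.8⌉ = 7.
The value at rank 7 is 65.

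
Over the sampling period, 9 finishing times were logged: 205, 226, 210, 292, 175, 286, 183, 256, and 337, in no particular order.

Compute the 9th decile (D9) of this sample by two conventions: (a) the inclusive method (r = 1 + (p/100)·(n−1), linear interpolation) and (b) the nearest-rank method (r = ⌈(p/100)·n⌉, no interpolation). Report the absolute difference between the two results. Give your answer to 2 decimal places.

36.00

Sorted: 175, 183, 205, 210, 226, 256, 286, 292, 337.
n = 9.
(a) r = 8.2; between ranks 8 (292) and 9 (337): 301.
(b) the nearest-rank method: rank 9 → 337.
|301 − 337| = 36.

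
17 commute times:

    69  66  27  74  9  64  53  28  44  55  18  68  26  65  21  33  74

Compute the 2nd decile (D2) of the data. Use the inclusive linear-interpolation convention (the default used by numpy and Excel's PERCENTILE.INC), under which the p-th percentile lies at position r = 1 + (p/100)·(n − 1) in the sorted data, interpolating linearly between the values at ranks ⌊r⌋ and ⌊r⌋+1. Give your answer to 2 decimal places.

26.20

Sorted: 9, 18, 21, 26, 27, 28, 33, 44, 53, 55, 64, 65, 66, 68, 69, 74, 74.
n = 17.
r = 1 + (20/100)·(17 − 1) = 1 + 3.2 = 4.2.
Rank 4 is 26 and rank 5 is 27.
Interpolate: 26 + 0.2·(27 − 26) = 26 + 0.2·1 = 26.2.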